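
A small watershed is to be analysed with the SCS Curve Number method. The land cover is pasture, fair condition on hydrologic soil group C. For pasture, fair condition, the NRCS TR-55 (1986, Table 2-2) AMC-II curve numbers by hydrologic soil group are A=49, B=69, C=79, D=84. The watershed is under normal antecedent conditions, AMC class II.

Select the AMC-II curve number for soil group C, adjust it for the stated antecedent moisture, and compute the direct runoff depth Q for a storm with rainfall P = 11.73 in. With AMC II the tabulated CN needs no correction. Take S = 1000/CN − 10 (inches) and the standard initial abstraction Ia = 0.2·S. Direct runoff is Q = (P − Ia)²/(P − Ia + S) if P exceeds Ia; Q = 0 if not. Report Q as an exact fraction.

NRCS table: pasture, fair condition, soil group C → CN(II) = 79
CN(II) = 79; AMC II needs no correction.
Retention S: 1000/CN − 10 with CN=79.000 → S = 210/79 ≈ 2.658 in
Ia = 0.2S: 0.2·2.658 = 0.532 in (exactly 42/79)
P − Ia = 11.730 − 0.532 = 88467/7900 ≈ 11.198 in (> 0, runoff occurs)
Runoff Q = (P−Ia)²/(P−Ia+S) = (11.198)²/(11.198+2.658) = 869601121/96087700 ≈ 9.050 in

Q = 869601121/96087700 in ≈ 9.050 in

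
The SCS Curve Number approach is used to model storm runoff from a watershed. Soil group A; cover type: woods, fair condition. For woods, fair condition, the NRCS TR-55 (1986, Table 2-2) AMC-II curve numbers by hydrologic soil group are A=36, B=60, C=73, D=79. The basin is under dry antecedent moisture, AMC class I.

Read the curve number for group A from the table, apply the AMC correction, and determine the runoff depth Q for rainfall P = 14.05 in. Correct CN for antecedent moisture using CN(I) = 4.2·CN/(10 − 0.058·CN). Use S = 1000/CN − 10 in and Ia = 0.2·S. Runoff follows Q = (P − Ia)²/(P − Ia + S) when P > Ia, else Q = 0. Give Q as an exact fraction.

NRCS table: woods, fair condition, soil group A → CN(II) = 36
CN(I) from CN(II)=36: (4.2·36)/(10 − 0.058·36) = 18900/989 ≈ 19.110
Max retention: S = 1000/(18900/989) − 10 = 8000/189 in (≈ 42.328 in)
Initial abstraction Ia = S/5 = (8000/189)/5 = 1600/189 ≈ 8.466 in
Since P=14.050 > Ia=8.466: effective rainfall P−Ia = 21109/3780 in
Runoff Q = (P−Ia)²/(P−Ia+S) = (5.584)²/(5.584+42.328) = 445589881/684592020 ≈ 0.651 in

Q = 445589881/684592020 in ≈ 0.651 in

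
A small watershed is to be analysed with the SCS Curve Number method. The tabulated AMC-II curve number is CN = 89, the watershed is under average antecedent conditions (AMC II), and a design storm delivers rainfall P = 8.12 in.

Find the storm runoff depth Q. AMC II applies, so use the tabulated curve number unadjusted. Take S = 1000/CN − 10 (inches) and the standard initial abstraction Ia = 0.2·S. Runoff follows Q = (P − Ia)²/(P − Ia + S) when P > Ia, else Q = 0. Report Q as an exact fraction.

Q = 306845289/45094075 in ≈ 6.805 in

CN(II) = 89; AMC II needs no correction.
Retention S: 1000/CN − 10 with CN=89.000 → S = 110/89 ≈ 1.236 in
Ia = 0.2S: 0.2·1.236 = 0.247 in (exactly 22/89)
Excess rainfall: 8.120 − 0.247 = 7.873 in; P > Ia so Q > 0
Runoff Q = (P−Ia)²/(P−Ia+S) = (7.873)²/(7.873+1.236) = 306845289/45094075 ≈ 6.805 in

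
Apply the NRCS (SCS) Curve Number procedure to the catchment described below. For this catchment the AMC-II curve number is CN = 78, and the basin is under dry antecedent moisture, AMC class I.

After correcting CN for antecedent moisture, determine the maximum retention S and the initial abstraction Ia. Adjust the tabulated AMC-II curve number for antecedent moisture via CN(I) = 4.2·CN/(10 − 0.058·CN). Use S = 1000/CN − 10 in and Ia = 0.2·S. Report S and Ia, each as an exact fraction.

S = 5500/819 in ≈ 6.716 in; Ia = 1100/819 in ≈ 1.343 in

CN(I) from CN(II)=78: (4.2·78)/(10 − 0.058·78) = 81900/1369 ≈ 59.825
S = 1000/(81900/1369) − 10 = 5500/819 in ≈ 6.716 in
Ia = 0.2S: 0.2·6.716 = 1.343 in (exactly 1100/819)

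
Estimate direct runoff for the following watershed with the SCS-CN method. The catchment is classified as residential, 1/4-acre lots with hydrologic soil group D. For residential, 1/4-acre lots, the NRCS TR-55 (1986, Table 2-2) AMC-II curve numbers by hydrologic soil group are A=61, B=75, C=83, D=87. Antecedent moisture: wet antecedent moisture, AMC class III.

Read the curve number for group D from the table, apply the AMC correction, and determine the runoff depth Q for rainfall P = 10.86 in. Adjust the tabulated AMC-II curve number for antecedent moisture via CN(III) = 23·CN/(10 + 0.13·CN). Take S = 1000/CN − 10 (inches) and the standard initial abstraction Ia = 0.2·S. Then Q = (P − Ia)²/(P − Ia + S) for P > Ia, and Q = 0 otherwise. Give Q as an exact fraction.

NRCS table: residential, 1/4-acre lots, soil group D → CN(II) = 87
CN(III) from CN(II)=87: (23·87)/(10 + 0.13·87) = 200100/2131 ≈ 93.900
Max retention: S = 1000/(200100/2131) − 10 = 1300/2001 in (≈ 0.650 in)
Ia = 0.2S: 0.2·0.650 = 0.130 in (exactly 260/2001)
P − Ia = 10.860 − 0.130 = 1073543/100050 ≈ 10.730 in (> 0, runoff occurs)
Q = (1073543/100050)²/((1073543/100050) + 1300/2001) = (1152494572849/10010002500)/(1138543/100050) = 1152494572849/113911227150 in ≈ 10.117 in

Q = 1152494572849/113911227150 in ≈ 10.117 in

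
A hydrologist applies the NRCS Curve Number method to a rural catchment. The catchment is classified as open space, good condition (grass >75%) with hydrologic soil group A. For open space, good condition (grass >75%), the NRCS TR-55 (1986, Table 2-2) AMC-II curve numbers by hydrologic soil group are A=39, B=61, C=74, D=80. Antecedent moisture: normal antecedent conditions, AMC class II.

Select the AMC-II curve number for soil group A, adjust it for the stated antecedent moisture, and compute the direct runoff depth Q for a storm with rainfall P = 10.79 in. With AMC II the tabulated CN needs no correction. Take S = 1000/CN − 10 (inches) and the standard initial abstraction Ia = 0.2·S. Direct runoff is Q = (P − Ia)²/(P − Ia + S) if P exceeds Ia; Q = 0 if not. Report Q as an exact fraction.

Q = 892874161/354435900 in ≈ 2.519 in

NRCS table: open space, good condition (grass >75%), soil group A → CN(II) = 39
Average conditions: CN = 39 (no AMC adjustment).
Max retention: S = 1000/39 − 10 = 610/39 in (≈ 15.641 in)
Ia = 0.2·(610/39) = 122/39 in ≈ 3.128 in
Since P=10.790 > Ia=3.128: effective rainfall P−Ia = 29881/3900 in
Q = (29881/3900)²/((29881/3900) + 610/39) = (892874161/15210000)/(90881/3900) = 892874161/354435900 in ≈ 2.519 in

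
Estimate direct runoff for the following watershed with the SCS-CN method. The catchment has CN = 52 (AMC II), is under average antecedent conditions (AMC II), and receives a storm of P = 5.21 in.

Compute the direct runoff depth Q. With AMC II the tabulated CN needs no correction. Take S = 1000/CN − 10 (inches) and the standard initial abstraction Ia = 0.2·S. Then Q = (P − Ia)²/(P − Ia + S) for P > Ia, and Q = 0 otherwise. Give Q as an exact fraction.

Q = 19123129/21284900 in ≈ 0.898 in

Average conditions: CN = 52 (no AMC adjustment).
Retention S: 1000/CN − 10 with CN=52.000 → S = 120/13 ≈ 9.231 in
Initial abstraction Ia = S/5 = (120/13)/5 = 24/13 ≈ 1.846 in
Since P=5.210 > Ia=1.846: effective rainfall P−Ia = 4373/1300 in
Runoff Q = (P−Ia)²/(P−Ia+S) = (3.364)²/(3.364+9.231) = 19123129/21284900 ≈ 0.898 in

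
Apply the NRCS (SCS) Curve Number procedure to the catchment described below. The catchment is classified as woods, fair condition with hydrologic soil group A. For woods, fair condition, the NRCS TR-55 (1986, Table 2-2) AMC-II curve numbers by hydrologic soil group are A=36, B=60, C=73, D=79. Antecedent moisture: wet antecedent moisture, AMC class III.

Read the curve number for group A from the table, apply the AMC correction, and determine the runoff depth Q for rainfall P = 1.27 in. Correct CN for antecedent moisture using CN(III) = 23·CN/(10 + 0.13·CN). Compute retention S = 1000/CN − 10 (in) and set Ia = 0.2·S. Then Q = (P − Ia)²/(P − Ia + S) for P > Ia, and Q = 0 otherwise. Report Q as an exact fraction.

Q = 0 in ≈ 0.000 in

NRCS table: woods, fair condition, soil group A → CN(II) = 36
Adjust CN=36 to AMC III: 23·36/(10 + 0.13·36) → 828 ÷ (367/25) = 20700/367 ≈ 56.403
S = 1000/(20700/367) − 10 = 1600/207 in ≈ 7.729 in
Initial abstraction Ia = S/5 = (1600/207)/5 = 320/207 ≈ 1.546 in
P = 1.270 ≤ Ia = 1.546 in: entire storm abstracted, Q = 0.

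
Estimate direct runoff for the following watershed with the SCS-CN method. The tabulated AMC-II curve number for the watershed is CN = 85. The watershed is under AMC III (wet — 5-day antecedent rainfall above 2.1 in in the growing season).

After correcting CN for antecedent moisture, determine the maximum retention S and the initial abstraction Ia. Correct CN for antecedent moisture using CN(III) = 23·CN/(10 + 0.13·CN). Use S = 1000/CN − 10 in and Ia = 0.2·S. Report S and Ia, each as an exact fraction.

S = 300/391 in ≈ 0.767 in; Ia = 60/391 in ≈ 0.153 in

Adjust CN=85 to AMC III: 23·85/(10 + 0.13·85) → 1955 ÷ (421/20) = 39100/421 ≈ 92.874
Retention S: 1000/CN − 10 with CN=92.874 → S = 300/391 ≈ 0.767 in
Initial abstraction Ia = S/5 = (300/391)/5 = 60/391 ≈ 0.153 in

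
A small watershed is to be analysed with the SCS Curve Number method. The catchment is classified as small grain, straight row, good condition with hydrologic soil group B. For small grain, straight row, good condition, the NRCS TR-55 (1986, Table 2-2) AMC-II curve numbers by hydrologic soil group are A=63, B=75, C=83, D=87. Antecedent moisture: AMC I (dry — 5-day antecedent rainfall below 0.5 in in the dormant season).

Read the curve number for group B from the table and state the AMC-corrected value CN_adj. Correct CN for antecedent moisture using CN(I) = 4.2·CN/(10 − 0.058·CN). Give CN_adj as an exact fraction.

CN_adj = 6300/113 ≈ 55.752

NRCS table: small grain, straight row, good condition, soil group B → CN(II) = 75
Dry (AMC I): CN(I) = 4.2·75/(10 − 0.058·75) = 315/(113/20) = 6300/113 ≈ 55.752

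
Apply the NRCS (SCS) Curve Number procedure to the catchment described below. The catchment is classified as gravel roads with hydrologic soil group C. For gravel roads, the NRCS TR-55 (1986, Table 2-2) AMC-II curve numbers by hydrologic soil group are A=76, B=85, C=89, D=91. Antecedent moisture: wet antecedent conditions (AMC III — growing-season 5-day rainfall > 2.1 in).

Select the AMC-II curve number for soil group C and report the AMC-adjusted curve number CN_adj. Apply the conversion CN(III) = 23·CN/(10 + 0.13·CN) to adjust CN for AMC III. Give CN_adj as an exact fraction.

CN_adj = 204700/2157 ≈ 94.900

NRCS table: gravel roads, soil group C → CN(II) = 89
Wet (AMC III): CN(III) = 23·89/(10 + 0.13·89) = 2047/(2157/100) = 204700/2157 ≈ 94.900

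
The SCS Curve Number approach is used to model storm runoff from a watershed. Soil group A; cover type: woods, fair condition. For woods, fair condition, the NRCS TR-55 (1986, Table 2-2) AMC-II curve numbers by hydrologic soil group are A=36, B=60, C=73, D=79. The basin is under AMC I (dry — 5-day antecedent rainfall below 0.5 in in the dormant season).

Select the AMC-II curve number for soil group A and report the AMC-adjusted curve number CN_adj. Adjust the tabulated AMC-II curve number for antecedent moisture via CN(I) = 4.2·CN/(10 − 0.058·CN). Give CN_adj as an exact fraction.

CN_adj = 18900/989 ≈ 19.110

NRCS table: woods, fair condition, soil group A → CN(II) = 36
Dry (AMC I): CN(I) = 4.2·36/(10 − 0.058·36) = (756/5)/(989/125) = 18900/989 ≈ 19.110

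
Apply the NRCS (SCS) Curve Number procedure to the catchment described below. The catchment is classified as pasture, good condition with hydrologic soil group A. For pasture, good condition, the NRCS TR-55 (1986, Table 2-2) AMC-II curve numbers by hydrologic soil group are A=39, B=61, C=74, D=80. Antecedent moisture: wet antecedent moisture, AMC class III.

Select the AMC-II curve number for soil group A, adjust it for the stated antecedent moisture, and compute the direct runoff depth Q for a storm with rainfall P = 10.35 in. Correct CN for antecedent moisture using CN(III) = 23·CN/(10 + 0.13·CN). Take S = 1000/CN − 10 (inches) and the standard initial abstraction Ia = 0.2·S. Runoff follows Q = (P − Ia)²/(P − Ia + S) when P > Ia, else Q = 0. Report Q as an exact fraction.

Q = 26010915841/5082025260 in ≈ 5.118 in

NRCS table: pasture, good condition, soil group A → CN(II) = 39
Adjust CN=39 to AMC III: 23·39/(10 + 0.13·39) → 897 ÷ (1507/100) = 89700/1507 ≈ 59.522
S = 1000/(89700/1507) − 10 = 6100/897 in ≈ 6.800 in
Ia = 0.2·(6100/897) = 1220/897 in ≈ 1.360 in
Excess rainfall: 10.350 − 1.360 = 8.990 in; P > Ia so Q > 0
Q: (161279/17940)² ÷ (283279/17940) = 26010915841/5082025260 in (≈ 5.118 in)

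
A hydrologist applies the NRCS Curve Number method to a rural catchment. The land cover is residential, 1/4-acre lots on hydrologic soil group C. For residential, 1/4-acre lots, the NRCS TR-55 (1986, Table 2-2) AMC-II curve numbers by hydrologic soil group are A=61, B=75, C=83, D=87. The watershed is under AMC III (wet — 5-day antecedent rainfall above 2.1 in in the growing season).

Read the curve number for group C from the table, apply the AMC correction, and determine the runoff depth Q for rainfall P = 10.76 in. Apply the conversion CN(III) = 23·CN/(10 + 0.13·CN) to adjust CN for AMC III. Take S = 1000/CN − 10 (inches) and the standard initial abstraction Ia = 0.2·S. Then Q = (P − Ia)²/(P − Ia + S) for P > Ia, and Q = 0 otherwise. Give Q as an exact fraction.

NRCS table: residential, 1/4-acre lots, soil group C → CN(II) = 83
CN(III) from CN(II)=83: (23·83)/(10 + 0.13·83) = 190900/2079 ≈ 91.823
Max retention: S = 1000/(190900/2079) − 10 = 1700/1909 in (≈ 0.891 in)
Ia = 0.2·(1700/1909) = 340/1909 in ≈ 0.178 in
Excess rainfall: 10.760 − 0.178 = 10.582 in; P > Ia so Q > 0
Q: (505021/47725)² ÷ (547521/47725) = 255046210441/26130439725 in (≈ 9.761 in)

Q = 255046210441/26130439725 in ≈ 9.761 in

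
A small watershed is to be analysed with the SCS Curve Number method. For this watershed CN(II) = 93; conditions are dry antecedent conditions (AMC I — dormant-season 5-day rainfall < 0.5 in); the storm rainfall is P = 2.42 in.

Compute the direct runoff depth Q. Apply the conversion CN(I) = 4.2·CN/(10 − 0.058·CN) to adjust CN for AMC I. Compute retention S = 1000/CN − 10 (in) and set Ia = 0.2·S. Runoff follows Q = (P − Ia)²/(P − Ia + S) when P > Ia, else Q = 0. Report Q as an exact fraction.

Q = 827080081/749938050 in ≈ 1.103 in

CN(I) from CN(II)=93: (4.2·93)/(10 − 0.058·93) = 27900/329 ≈ 84.802
Retention S: 1000/CN − 10 with CN=84.802 → S = 500/279 ≈ 1.792 in
Initial abstraction Ia = S/5 = (500/279)/5 = 100/279 ≈ 0.358 in
Since P=2.420 > Ia=0.358: effective rainfall P−Ia = 28759/13950 in
Runoff Q = (P−Ia)²/(P−Ia+S) = (2.062)²/(2.062+1.792) = 827080081/749938050 ≈ 1.103 in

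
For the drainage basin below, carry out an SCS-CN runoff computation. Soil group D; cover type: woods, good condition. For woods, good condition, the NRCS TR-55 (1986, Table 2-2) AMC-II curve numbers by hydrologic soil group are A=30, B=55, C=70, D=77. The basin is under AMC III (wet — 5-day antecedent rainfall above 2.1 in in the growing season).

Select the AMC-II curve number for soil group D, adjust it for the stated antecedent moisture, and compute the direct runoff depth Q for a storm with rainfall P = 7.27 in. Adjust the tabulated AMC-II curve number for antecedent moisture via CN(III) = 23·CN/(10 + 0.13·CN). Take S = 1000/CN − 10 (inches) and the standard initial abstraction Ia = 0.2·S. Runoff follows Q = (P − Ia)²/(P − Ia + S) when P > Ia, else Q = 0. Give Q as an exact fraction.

NRCS table: woods, good condition, soil group D → CN(II) = 77
Adjust CN=77 to AMC III: 23·77/(10 + 0.13·77) → 1771 ÷ (2001/100) = 7700/87 ≈ 88.506
Max retention: S = 1000/(7700/87) − 10 = 100/77 in (≈ 1.299 in)
Initial abstraction Ia = S/5 = (100/77)/5 = 20/77 ≈ 0.260 in
Since P=7.270 > Ia=0.260: effective rainfall P−Ia = 53979/7700 in
Runoff Q = (P−Ia)²/(P−Ia+S) = (7.010)²/(7.010+1.299) = 2913732441/492638300 ≈ 5.915 in

Q = 2913732441/492638300 in ≈ 5.915 in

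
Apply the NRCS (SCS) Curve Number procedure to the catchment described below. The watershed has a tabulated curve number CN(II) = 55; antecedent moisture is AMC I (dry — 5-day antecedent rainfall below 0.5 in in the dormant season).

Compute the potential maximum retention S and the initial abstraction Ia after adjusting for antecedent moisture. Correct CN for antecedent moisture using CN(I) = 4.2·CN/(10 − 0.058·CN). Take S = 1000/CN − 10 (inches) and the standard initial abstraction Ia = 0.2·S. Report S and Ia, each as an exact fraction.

S = 1500/77 in ≈ 19.481 in; Ia = 300/77 in ≈ 3.896 in

Adjust CN=55 to AMC I: 4.2·55/(10 − 0.058·55) → 231 ÷ (681/100) = 7700/227 ≈ 33.921
S = 1000/(7700/227) − 10 = 1500/77 in ≈ 19.481 in
Initial abstraction Ia = S/5 = (1500/77)/5 = 300/77 ≈ 3.896 in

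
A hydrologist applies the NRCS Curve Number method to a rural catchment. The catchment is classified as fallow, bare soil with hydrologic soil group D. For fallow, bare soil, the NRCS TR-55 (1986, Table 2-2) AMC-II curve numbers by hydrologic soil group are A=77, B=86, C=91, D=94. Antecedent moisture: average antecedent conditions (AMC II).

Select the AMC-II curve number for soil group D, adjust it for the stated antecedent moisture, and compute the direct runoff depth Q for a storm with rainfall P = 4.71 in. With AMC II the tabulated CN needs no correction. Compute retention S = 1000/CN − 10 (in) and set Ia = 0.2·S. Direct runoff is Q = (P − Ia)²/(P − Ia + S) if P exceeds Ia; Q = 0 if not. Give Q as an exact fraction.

Q = 154614123/38441300 in ≈ 4.022 in

NRCS table: fallow, bare soil, soil group D → CN(II) = 94
Average conditions: CN = 94 (no AMC adjustment).
Retention S: 1000/CN − 10 with CN=94.000 → S = 30/47 ≈ 0.638 in
Ia = 0.2S: 0.2·0.638 = 0.128 in (exactly 6/47)
P − Ia = 4.710 − 0.128 = 21537/4700 ≈ 4.582 in (> 0, runoff occurs)
Q = (21537/4700)²/((21537/4700) + 30/47) = (463842369/22090000)/(24537/4700) = 154614123/38441300 in ≈ 4.022 in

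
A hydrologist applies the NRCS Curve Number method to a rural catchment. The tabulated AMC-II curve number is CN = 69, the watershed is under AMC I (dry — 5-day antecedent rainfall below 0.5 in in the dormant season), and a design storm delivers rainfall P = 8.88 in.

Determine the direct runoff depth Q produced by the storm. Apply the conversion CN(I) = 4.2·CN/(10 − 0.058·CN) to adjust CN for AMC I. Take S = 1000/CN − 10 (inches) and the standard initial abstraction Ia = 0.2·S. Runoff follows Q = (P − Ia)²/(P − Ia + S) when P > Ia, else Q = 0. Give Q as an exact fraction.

Dry (AMC I): CN(I) = 4.2·69/(10 − 0.058·69) = (1449/5)/(2999/500) = 144900/2999 ≈ 48.316
Retention S: 1000/CN − 10 with CN=48.316 → S = 15500/1449 ≈ 10.697 in
Ia = 0.2S: 0.2·10.697 = 2.139 in (exactly 3100/1449)
P − Ia = 8.880 − 2.139 = 244178/36225 ≈ 6.741 in (> 0, runoff occurs)
Runoff Q = (P−Ia)²/(P−Ia+S) = (6.741)²/(6.741+10.697) = 29811447842/11441267775 ≈ 2.606 in

Q = 29811447842/11441267775 in ≈ 2.606 in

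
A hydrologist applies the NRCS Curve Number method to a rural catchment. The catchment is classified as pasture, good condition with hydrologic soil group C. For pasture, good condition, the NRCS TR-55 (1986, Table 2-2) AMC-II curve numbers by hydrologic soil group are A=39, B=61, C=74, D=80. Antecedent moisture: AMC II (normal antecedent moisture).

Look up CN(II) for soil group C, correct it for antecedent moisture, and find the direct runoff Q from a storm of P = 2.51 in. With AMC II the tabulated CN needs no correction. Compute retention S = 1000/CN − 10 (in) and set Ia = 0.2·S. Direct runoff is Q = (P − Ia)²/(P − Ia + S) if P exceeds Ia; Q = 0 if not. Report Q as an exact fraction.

NRCS table: pasture, good condition, soil group C → CN(II) = 74
CN(II) = 74; AMC II needs no correction.
Max retention: S = 1000/74 − 10 = 130/37 in (≈ 3.514 in)
Initial abstraction Ia = S/5 = (130/37)/5 = 26/37 ≈ 0.703 in
Since P=2.510 > Ia=0.703: effective rainfall P−Ia = 6687/3700 in
Q: (6687/3700)² ÷ (19687/3700) = 44715969/72841900 in (≈ 0.614 in)

Q = 44715969/72841900 in ≈ 0.614 in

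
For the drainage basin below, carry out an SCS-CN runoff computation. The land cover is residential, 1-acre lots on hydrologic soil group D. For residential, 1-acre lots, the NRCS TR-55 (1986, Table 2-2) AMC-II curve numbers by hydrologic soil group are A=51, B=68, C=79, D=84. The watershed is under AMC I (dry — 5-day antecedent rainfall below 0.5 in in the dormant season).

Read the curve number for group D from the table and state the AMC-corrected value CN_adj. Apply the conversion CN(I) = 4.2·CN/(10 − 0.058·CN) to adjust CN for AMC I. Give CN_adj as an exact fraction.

NRCS table: residential, 1-acre lots, soil group D → CN(II) = 84
Dry (AMC I): CN(I) = 4.2·84/(10 − 0.058·84) = (1764/5)/(641/125) = 44100/641 ≈ 68.799

CN_adj = 44100/641 ≈ 68.799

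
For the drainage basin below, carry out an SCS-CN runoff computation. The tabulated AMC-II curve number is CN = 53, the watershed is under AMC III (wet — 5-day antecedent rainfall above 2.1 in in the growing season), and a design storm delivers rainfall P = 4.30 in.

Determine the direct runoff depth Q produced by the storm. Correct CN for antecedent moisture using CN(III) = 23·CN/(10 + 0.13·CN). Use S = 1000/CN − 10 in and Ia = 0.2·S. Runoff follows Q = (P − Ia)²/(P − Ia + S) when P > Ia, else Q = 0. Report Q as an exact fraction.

Q = 1850462289/1097307230 in ≈ 1.686 in

Wet (AMC III): CN(III) = 23·53/(10 + 0.13·53) = 1219/(1689/100) = 121900/1689 ≈ 72.173
Retention S: 1000/CN − 10 with CN=72.173 → S = 4700/1219 ≈ 3.856 in
Ia = 0.2S: 0.2·3.856 = 0.771 in (exactly 940/1219)
Excess rainfall: 4.300 − 0.771 = 3.529 in; P > Ia so Q > 0
Q = (43017/12190)²/((43017/12190) + 4700/1219) = (1850462289/148596100)/(90017/12190) = 1850462289/1097307230 in ≈ 1.686 in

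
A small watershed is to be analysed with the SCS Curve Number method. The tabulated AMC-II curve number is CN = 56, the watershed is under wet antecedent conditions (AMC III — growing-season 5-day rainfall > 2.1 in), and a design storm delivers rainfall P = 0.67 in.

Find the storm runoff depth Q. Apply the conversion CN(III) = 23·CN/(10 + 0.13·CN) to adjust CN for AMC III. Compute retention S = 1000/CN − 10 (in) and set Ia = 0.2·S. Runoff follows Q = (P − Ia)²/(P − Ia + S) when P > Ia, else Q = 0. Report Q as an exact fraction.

Q = 0 in ≈ 0.000 in

Adjust CN=56 to AMC III: 23·56/(10 + 0.13·56) → 1288 ÷ (432/25) = 4025/54 ≈ 74.537
Retention S: 1000/CN − 10 with CN=74.537 → S = 550/161 ≈ 3.416 in
Ia = 0.2·(550/161) = 110/161 in ≈ 0.683 in
P = 0.670 ≤ Ia = 0.683 in: entire storm abstracted, Q = 0.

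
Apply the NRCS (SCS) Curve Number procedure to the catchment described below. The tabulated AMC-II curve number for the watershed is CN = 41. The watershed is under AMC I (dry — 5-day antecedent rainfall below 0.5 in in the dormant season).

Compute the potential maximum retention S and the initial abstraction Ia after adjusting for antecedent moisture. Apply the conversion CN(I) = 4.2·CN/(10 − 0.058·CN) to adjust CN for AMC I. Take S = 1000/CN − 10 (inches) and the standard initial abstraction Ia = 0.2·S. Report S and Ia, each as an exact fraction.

CN(I) from CN(II)=41: (4.2·41)/(10 − 0.058·41) = 86100/3811 ≈ 22.592
Retention S: 1000/CN − 10 with CN=22.592 → S = 29500/861 ≈ 34.262 in
Initial abstraction Ia = S/5 = (29500/861)/5 = 5900/861 ≈ 6.852 in

S = 29500/861 in ≈ 34.262 in; Ia = 5900/861 in ≈ 6.852 in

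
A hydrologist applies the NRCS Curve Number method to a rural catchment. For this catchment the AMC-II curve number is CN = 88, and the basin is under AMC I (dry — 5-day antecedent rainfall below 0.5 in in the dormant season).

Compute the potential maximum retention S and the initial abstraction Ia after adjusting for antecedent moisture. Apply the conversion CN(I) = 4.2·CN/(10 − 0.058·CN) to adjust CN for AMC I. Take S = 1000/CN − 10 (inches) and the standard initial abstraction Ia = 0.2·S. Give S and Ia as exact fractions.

Dry (AMC I): CN(I) = 4.2·88/(10 − 0.058·88) = (1848/5)/(612/125) = 3850/51 ≈ 75.490
Max retention: S = 1000/(3850/51) − 10 = 250/77 in (≈ 3.247 in)
Ia = 0.2·(250/77) = 50/77 in ≈ 0.649 in

S = 250/77 in ≈ 3.247 in; Ia = 50/77 in ≈ 0.649 in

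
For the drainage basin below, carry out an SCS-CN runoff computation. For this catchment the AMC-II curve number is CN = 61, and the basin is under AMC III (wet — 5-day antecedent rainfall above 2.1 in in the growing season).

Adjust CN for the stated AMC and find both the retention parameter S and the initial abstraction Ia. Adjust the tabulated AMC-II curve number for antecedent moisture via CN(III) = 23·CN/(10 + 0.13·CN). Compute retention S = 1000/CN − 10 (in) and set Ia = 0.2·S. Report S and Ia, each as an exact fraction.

S = 3900/1403 in ≈ 2.780 in; Ia = 780/1403 in ≈ 0.556 in

Wet (AMC III): CN(III) = 23·61/(10 + 0.13·61) = 1403/(1793/100) = 140300/1793 ≈ 78.249
Retention S: 1000/CN − 10 with CN=78.249 → S = 3900/1403 ≈ 2.780 in
Ia = 0.2·(3900/1403) = 780/1403 in ≈ 0.556 in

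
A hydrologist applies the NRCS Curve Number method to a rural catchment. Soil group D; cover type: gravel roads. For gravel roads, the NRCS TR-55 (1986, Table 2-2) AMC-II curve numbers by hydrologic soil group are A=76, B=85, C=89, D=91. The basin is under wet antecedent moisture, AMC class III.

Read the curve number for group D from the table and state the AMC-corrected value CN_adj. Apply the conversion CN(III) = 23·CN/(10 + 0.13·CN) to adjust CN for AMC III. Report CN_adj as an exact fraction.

CN_adj = 209300/2183 ≈ 95.877

NRCS table: gravel roads, soil group D → CN(II) = 91
CN(III) from CN(II)=91: (23·91)/(10 + 0.13·91) = 209300/2183 ≈ 95.877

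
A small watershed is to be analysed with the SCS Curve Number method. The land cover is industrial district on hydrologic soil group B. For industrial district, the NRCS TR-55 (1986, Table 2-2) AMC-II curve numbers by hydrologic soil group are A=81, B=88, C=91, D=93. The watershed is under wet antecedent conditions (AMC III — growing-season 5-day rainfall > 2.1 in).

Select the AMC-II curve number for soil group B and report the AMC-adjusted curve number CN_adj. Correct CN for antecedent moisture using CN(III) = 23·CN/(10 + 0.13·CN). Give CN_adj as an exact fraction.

CN_adj = 6325/67 ≈ 94.403

NRCS table: industrial district, soil group B → CN(II) = 88
Wet (AMC III): CN(III) = 23·88/(10 + 0.13·88) = 2024/(536/25) = 6325/67 ≈ 94.403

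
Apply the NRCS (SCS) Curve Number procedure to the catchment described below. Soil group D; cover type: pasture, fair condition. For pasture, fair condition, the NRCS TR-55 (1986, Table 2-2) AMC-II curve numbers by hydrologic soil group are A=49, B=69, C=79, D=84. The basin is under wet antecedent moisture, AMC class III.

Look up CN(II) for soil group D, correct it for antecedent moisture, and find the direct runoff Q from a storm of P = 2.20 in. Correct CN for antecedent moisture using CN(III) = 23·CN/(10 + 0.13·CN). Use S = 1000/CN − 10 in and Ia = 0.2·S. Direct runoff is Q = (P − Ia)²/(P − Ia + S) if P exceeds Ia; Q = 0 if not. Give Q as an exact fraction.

Q = 24137569/16694895 in ≈ 1.446 in

NRCS table: pasture, fair condition, soil group D → CN(II) = 84
Wet (AMC III): CN(III) = 23·84/(10 + 0.13·84) = 1932/(523/25) = 48300/523 ≈ 92.352
Retention S: 1000/CN − 10 with CN=92.352 → S = 400/483 ≈ 0.828 in
Ia = 0.2S: 0.2·0.828 = 0.166 in (exactly 80/483)
Since P=2.200 > Ia=0.166: effective rainfall P−Ia = 4913/2415 in
Q = (4913/2415)²/((4913/2415) + 400/483) = (24137569/5832225)/(6913/2415) = 24137569/16694895 in ≈ 1.446 in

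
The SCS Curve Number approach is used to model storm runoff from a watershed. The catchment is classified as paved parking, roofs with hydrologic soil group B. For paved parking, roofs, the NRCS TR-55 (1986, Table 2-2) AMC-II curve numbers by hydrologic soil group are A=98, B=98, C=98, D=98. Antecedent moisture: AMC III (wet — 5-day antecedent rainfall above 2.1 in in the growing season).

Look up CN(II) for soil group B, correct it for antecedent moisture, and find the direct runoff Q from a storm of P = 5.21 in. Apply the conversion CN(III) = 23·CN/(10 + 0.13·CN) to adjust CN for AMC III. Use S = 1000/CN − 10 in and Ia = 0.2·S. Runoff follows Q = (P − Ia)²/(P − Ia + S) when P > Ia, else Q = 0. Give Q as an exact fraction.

NRCS table: paved parking, roofs, soil group B → CN(II) = 98
CN(III) from CN(II)=98: (23·98)/(10 + 0.13·98) = 112700/1137 ≈ 99.120
Max retention: S = 1000/(112700/1137) − 10 = 100/1127 in (≈ 0.089 in)
Ia = 0.2S: 0.2·0.089 = 0.018 in (exactly 20/1127)
P − Ia = 5.210 − 0.018 = 585167/112700 ≈ 5.192 in (> 0, runoff occurs)
Q = (585167/112700)²/((585167/112700) + 100/1127) = (342420417889/12701290000)/(595167/112700) = 342420417889/67075320900 in ≈ 5.105 in

Q = 342420417889/67075320900 in ≈ 5.105 in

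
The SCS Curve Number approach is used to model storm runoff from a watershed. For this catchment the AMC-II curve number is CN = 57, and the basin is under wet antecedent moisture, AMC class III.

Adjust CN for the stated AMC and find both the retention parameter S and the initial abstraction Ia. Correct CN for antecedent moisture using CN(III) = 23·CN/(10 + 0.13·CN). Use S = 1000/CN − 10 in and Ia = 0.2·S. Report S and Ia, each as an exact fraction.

S = 4300/1311 in ≈ 3.280 in; Ia = 860/1311 in ≈ 0.656 in

Wet (AMC III): CN(III) = 23·57/(10 + 0.13·57) = 1311/(1741/100) = 131100/1741 ≈ 75.302
Max retention: S = 1000/(131100/1741) − 10 = 4300/1311 in (≈ 3.280 in)
Initial abstraction Ia = S/5 = (4300/1311)/5 = 860/1311 ≈ 0.656 in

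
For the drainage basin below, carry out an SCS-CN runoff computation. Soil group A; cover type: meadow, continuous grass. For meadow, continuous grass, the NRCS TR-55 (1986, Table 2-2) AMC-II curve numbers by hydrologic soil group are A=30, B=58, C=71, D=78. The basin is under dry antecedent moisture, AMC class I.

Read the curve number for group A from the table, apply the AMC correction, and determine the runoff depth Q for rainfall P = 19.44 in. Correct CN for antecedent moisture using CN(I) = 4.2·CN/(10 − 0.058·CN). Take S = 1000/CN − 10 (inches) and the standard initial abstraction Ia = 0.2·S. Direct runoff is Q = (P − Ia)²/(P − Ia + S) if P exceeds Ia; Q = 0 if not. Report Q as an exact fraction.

NRCS table: meadow, continuous grass, soil group A → CN(II) = 30
CN(I) from CN(II)=30: (4.2·30)/(10 − 0.058·30) = 900/59 ≈ 15.254
S = 1000/(900/59) − 10 = 500/9 in ≈ 55.556 in
Ia = 0.2·(500/9) = 100/9 in ≈ 11.111 in
Excess rainfall: 19.440 − 11.111 = 8.329 in; P > Ia so Q > 0
Q: (1874/225)² ÷ (14374/225) = 1755938/1617075 in (≈ 1.086 in)

Q = 1755938/1617075 in ≈ 1.086 in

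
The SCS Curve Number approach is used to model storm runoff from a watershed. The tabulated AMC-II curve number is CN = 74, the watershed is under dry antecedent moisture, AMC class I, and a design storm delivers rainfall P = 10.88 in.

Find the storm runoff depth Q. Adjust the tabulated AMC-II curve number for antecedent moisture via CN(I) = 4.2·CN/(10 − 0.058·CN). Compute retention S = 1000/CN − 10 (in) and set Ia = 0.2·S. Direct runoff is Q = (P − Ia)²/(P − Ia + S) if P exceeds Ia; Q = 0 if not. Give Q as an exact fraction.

Adjust CN=74 to AMC I: 4.2·74/(10 − 0.058·74) → (1554/5) ÷ (1427/250) = 77700/1427 ≈ 54.450
Max retention: S = 1000/(77700/1427) − 10 = 6500/777 in (≈ 8.366 in)
Ia = 0.2·(6500/777) = 1300/777 in ≈ 1.673 in
Since P=10.880 > Ia=1.673: effective rainfall P−Ia = 178844/19425 in
Q: (178844/19425)² ÷ (341344/19425) = 1999073521/414412950 in (≈ 4.824 in)

Q = 1999073521/414412950 in ≈ 4.824 in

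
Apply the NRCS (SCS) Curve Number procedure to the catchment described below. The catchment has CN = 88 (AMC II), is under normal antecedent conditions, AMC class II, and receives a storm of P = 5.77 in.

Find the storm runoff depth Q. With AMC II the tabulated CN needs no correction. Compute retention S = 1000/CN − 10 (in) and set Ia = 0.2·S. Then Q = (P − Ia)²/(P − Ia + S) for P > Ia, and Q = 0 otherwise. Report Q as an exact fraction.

Q = 36566209/8301700 in ≈ 4.405 in

CN(II) = 88; AMC II needs no correction.
Retention S: 1000/CN − 10 with CN=88.000 → S = 15/11 ≈ 1.364 in
Ia = 0.2·(15/11) = 3/11 in ≈ 0.273 in
Excess rainfall: 5.770 − 0.273 = 5.497 in; P > Ia so Q > 0
Runoff Q = (P−Ia)²/(P−Ia+S) = (5.497)²/(5.497+1.364) = 36566209/8301700 ≈ 4.405 in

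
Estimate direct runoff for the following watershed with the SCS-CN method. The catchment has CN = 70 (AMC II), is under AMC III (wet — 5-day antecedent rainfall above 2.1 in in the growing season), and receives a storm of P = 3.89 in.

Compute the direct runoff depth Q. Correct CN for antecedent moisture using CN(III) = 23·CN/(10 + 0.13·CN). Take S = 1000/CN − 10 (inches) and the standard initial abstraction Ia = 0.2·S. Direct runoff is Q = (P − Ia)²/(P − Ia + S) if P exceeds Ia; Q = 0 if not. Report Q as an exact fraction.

Wet (AMC III): CN(III) = 23·70/(10 + 0.13·70) = 1610/(191/10) = 16100/191 ≈ 84.293
Max retention: S = 1000/(16100/191) − 10 = 300/161 in (≈ 1.863 in)
Ia = 0.2S: 0.2·1.863 = 0.373 in (exactly 60/161)
Excess rainfall: 3.890 − 0.373 = 3.517 in; P > Ia so Q > 0
Q = (56629/16100)²/((56629/16100) + 300/161) = (3206843641/259210000)/(86629/16100) = 3206843641/1394726900 in ≈ 2.299 in

Q = 3206843641/1394726900 in ≈ 2.299 in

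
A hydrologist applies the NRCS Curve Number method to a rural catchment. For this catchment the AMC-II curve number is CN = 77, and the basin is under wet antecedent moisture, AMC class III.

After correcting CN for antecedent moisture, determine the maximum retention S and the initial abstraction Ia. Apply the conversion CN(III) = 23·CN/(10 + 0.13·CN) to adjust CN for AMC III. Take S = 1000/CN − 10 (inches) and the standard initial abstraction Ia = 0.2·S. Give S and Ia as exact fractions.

S = 100/77 in ≈ 1.299 in; Ia = 20/77 in ≈ 0.260 in

Wet (AMC III): CN(III) = 23·77/(10 + 0.13·77) = 1771/(2001/100) = 7700/87 ≈ 88.506
Max retention: S = 1000/(7700/87) − 10 = 100/77 in (≈ 1.299 in)
Ia = 0.2S: 0.2·1.299 = 0.260 in (exactly 20/77)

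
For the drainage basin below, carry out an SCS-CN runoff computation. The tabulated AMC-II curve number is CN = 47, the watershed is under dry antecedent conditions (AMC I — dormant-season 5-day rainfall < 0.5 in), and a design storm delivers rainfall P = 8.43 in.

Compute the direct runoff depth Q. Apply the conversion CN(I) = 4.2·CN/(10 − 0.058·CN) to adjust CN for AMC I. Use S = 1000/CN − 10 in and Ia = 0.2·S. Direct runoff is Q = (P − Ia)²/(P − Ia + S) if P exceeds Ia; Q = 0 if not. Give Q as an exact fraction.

Q = 91228765681/291366446700 in ≈ 0.313 in

Dry (AMC I): CN(I) = 4.2·47/(10 − 0.058·47) = (987/5)/(3637/500) = 98700/3637 ≈ 27.138
Retention S: 1000/CN − 10 with CN=27.138 → S = 26500/987 ≈ 26.849 in
Ia = 0.2S: 0.2·26.849 = 5.370 in (exactly 5300/987)
P − Ia = 8.430 − 5.370 = 302041/98700 ≈ 3.060 in (> 0, runoff occurs)
Runoff Q = (P−Ia)²/(P−Ia+S) = (3.060)²/(3.060+26.849) = 91228765681/291366446700 ≈ 0.313 in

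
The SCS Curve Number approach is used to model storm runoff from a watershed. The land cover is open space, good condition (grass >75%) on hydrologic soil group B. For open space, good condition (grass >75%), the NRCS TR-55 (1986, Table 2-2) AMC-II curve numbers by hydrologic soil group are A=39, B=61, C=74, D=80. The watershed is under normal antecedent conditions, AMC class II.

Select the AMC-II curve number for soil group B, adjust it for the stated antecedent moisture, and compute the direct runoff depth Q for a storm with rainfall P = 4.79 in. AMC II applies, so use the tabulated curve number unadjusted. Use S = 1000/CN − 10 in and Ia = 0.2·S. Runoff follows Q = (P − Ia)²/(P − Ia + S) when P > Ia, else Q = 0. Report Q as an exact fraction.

NRCS table: open space, good condition (grass >75%), soil group B → CN(II) = 61
AMC II — tabulated CN = 61 applies directly.
Retention S: 1000/CN − 10 with CN=61.000 → S = 390/61 ≈ 6.393 in
Initial abstraction Ia = S/5 = (390/61)/5 = 78/61 ≈ 1.279 in
P − Ia = 4.790 − 1.279 = 21419/6100 ≈ 3.511 in (> 0, runoff occurs)
Runoff Q = (P−Ia)²/(P−Ia+S) = (3.511)²/(3.511+6.393) = 458773561/368555900 ≈ 1.245 in

Q = 458773561/368555900 in ≈ 1.245 in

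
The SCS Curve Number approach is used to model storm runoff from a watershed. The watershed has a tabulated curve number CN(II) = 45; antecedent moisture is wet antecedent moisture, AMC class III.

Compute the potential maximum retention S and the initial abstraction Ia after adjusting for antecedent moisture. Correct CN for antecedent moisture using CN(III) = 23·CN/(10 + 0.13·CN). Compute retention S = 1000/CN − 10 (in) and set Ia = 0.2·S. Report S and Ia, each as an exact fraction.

Wet (AMC III): CN(III) = 23·45/(10 + 0.13·45) = 1035/(317/20) = 20700/317 ≈ 65.300
S = 1000/(20700/317) − 10 = 1100/207 in ≈ 5.314 in
Ia = 0.2·(1100/207) = 220/207 in ≈ 1.063 in

S = 1100/207 in ≈ 5.314 in; Ia = 220/207 in ≈ 1.063 in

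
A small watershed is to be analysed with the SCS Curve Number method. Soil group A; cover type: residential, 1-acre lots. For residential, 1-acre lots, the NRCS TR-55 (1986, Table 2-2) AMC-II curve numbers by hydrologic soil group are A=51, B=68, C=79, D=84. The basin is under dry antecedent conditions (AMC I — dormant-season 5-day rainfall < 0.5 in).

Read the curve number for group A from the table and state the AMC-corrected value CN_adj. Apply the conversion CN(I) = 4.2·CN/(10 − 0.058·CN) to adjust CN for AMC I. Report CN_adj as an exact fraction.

CN_adj = 15300/503 ≈ 30.417

NRCS table: residential, 1-acre lots, soil group A → CN(II) = 51
CN(I) from CN(II)=51: (4.2·51)/(10 − 0.058·51) = 15300/503 ≈ 30.417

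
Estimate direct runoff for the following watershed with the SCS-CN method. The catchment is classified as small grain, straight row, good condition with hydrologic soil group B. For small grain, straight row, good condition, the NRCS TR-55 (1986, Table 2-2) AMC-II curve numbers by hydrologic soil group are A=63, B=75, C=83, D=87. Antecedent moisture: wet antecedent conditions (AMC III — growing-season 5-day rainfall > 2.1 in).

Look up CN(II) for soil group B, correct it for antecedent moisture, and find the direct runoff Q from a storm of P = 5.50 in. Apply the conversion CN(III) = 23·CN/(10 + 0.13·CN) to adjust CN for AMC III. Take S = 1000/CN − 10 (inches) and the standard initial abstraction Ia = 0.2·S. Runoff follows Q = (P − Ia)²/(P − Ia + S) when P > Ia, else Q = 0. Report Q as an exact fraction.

NRCS table: small grain, straight row, good condition, soil group B → CN(II) = 75
Wet (AMC III): CN(III) = 23·75/(10 + 0.13·75) = 1725/(79/4) = 6900/79 ≈ 87.342
Retention S: 1000/CN − 10 with CN=87.342 → S = 100/69 ≈ 1.449 in
Initial abstraction Ia = S/5 = (100/69)/5 = 20/69 ≈ 0.290 in
Excess rainfall: 5.500 − 0.290 = 5.210 in; P > Ia so Q > 0
Runoff Q = (P−Ia)²/(P−Ia+S) = (5.210)²/(5.210+1.449) = 516961/126822 ≈ 4.076 in

Q = 516961/126822 in ≈ 4.076 in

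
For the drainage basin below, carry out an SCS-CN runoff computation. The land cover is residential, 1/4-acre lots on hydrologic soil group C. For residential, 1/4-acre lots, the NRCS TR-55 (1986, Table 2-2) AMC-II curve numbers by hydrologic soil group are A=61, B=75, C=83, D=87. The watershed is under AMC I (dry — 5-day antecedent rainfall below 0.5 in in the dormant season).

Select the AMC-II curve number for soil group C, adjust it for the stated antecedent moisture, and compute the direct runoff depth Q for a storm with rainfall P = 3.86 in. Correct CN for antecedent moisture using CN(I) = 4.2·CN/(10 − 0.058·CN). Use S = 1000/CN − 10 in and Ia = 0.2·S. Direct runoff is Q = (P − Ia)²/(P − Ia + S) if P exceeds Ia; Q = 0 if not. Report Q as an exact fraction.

NRCS table: residential, 1/4-acre lots, soil group C → CN(II) = 83
CN(I) from CN(II)=83: (4.2·83)/(10 − 0.058·83) = 174300/2593 ≈ 67.219
S = 1000/(174300/2593) − 10 = 8500/1743 in ≈ 4.877 in
Ia = 0.2S: 0.2·4.877 = 0.975 in (exactly 1700/1743)
P − Ia = 3.860 − 0.975 = 251399/87150 ≈ 2.885 in (> 0, runoff occurs)
Q = (251399/87150)²/((251399/87150) + 8500/1743) = (63201457201/7595122500)/(676399/87150) = 63201457201/58948172850 in ≈ 1.072 in

Q = 63201457201/58948172850 in ≈ 1.072 in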